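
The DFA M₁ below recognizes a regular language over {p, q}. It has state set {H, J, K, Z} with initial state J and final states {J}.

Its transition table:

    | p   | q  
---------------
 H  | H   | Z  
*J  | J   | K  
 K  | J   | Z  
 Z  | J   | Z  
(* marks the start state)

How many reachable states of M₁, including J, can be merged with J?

States {H} cannot be reached from the start state, so discard them.
Start with accepting vs non-accepting: {J} | {K,Z}.
No further refinement is possible. Final partition (2 blocks): {J} | {K,Z}.
State J belongs to the block {J}, which has 1 states.

1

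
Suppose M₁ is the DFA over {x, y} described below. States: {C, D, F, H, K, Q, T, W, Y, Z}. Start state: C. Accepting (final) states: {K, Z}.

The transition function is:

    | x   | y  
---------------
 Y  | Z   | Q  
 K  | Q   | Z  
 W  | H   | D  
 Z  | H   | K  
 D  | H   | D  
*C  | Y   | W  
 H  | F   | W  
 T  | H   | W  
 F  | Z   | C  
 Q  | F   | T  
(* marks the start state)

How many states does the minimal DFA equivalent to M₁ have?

4

All states are reachable from the start state.
P0 = {K,Z} | {C,D,F,H,Q,T,W,Y}.
On input x, block {C,D,F,H,Q,T,W,Y} splits into {C,D,H,Q,T,W} and {F,Y}.
Refine {C,D,H,Q,T,W} on symbol x: members go to different blocks, giving {C,H,Q} and {D,T,W}.
Stable partition: {K,Z} | {C,H,Q} | {F,Y} | {D,T,W} — 4 equivalence classes.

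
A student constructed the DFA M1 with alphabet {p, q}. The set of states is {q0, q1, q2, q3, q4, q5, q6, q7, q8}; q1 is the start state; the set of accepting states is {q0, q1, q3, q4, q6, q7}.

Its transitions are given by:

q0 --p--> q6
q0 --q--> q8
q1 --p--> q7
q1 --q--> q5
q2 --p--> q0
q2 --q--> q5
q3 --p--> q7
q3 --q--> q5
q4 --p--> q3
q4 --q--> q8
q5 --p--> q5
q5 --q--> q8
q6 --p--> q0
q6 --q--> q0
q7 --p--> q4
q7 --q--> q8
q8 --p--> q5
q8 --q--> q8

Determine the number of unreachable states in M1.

3

Starting at q1 and following transitions, the reachable set is {q1, q3, q4, q5, q7, q8}. That leaves q0, q2, q6 unreachable — 3 in total.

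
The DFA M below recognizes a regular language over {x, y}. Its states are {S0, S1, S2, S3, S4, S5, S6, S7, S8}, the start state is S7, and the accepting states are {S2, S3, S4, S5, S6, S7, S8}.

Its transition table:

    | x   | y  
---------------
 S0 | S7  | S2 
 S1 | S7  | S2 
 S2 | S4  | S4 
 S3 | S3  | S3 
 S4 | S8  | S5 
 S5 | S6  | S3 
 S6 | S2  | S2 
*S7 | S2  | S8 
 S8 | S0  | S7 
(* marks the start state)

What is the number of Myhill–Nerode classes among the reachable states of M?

Reachable states from the start: {S0,S2,S3,S4,S5,S6,S7,S8}. Unreachable: {S1} — drop them.
P0 = {S2,S3,S4,S5,S6,S7,S8} | {S0}.
Refine {S2,S3,S4,S5,S6,S7,S8} on symbol x: members go to different blocks, giving {S2,S3,S4,S5,S6,S7} and {S8}.
On input x, block {S2,S3,S4,S5,S6,S7} splits into {S2,S3,S5,S6,S7} and {S4}.
Split {S2,S3,S5,S6,S7} by δ(·,x) → {S3,S5,S6,S7} and {S2}.
Refine {S3,S5,S6,S7} on symbol x: members go to different blocks, giving {S3,S5} and {S6,S7}.
On input x, block {S3,S5} splits into {S3} and {S5}.
On input y, block {S6,S7} splits into {S6} and {S7}.
The partition is now stable with 8 blocks: {S3} | {S0} | {S8} | {S4} | {S2} | {S6} | {S5} | {S7}.

8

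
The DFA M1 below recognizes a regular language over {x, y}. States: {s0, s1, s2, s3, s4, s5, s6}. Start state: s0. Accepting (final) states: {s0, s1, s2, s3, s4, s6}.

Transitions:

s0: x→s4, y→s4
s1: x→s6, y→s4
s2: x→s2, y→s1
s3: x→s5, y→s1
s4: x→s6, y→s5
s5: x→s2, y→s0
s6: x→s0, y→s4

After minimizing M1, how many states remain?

First remove the unreachable states {s3}; 6 states remain.
Initial partition by acceptance: {s0,s1,s2,s4,s6} | {s5}.
Split {s0,s1,s2,s4,s6} by δ(·,y) → {s0,s1,s2,s6} and {s4}.
Split {s0,s1,s2,s6} by δ(·,x) → {s1,s2,s6} and {s0}.
Refine {s1,s2,s6} on symbol x: members go to different blocks, giving {s1,s2} and {s6}.
Refine {s1,s2} on symbol x: members go to different blocks, giving {s1} and {s2}.
Stable partition: {s1} | {s5} | {s4} | {s0} | {s6} | {s2} — 6 equivalence classes.

6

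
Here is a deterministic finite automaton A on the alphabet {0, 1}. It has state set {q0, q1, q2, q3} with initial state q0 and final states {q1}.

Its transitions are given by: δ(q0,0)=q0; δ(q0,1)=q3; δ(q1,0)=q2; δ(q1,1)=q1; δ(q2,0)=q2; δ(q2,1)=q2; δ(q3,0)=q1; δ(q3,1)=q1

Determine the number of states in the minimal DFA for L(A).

Every state is reachable, so we keep all 4.
P0 = {q1} | {q0,q2,q3}.
On input 0, block {q0,q2,q3} splits into {q0,q2} and {q3}.
Refine {q0,q2} on symbol 1: members go to different blocks, giving {q0} and {q2}.
The partition is now stable with 4 blocks: {q1} | {q0} | {q3} | {q2}.

4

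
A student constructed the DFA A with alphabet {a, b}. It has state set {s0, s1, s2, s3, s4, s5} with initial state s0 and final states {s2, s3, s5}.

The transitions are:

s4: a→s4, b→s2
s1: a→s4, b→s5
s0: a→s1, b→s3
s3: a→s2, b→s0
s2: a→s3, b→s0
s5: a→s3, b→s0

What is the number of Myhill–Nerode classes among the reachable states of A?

2

Every state is reachable, so we keep all 6.
P0 = {s2,s3,s5} | {s0,s1,s4}.
The partition is now stable with 2 blocks: {s2,s3,s5} | {s0,s1,s4}.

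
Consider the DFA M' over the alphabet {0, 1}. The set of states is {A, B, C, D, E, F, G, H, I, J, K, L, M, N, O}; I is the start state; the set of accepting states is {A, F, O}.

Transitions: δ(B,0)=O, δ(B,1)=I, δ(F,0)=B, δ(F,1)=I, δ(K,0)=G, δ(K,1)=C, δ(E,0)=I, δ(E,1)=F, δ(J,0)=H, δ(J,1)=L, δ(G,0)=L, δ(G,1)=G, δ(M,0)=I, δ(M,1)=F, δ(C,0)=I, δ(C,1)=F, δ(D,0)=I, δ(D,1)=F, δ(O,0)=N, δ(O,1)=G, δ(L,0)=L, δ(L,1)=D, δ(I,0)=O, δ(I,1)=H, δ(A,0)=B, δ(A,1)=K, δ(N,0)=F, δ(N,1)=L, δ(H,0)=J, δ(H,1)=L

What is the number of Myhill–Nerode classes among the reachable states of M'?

9

States {A,C,E,K,M} cannot be reached from the start state, so discard them.
Initial partition by acceptance: {F,O} | {B,D,G,H,I,J,L,N}.
Refine {B,D,G,H,I,J,L,N} on symbol 0: members go to different blocks, giving {D,G,H,J,L} and {B,I,N}.
Split {F,O} by δ(·,1) → {F} and {O}.
On input 0, block {D,G,H,J,L} splits into {G,H,J,L} and {D}.
Refine {G,H,J,L} on symbol 1: members go to different blocks, giving {G,H,J} and {L}.
On input 0, block {G,H,J} splits into {H,J} and {G}.
On input 0, block {B,I,N} splits into {B,I} and {N}.
On input 1, block {B,I} splits into {B} and {I}.
The partition is now stable with 9 blocks: {F} | {H,J} | {B} | {O} | {D} | {L} | {G} | {N} | {I}.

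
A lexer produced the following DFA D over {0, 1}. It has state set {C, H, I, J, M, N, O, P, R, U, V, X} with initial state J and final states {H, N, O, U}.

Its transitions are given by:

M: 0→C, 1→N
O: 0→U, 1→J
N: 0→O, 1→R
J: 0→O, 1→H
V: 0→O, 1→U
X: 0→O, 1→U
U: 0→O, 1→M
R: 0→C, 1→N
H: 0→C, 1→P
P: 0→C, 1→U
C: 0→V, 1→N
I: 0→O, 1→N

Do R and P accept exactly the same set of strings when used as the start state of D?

Yes

Reachable states from the start: {C,H,J,M,N,O,P,R,U,V}. Unreachable: {I,X} — drop them.
Start with accepting vs non-accepting: {H,N,O,U} | {C,J,M,P,R,V}.
On input 0, block {H,N,O,U} splits into {N,O,U} and {H}.
Refine {C,J,M,P,R,V} on symbol 0: members go to different blocks, giving {C,M,P,R} and {J,V}.
Split {N,O,U} by δ(·,1) → {N,U} and {O}.
Split {C,M,P,R} by δ(·,0) → {M,P,R} and {C}.
Refine {J,V} on symbol 1: members go to different blocks, giving {V} and {J}.
Stable partition: {N,U} | {M,P,R} | {H} | {V} | {O} | {C} | {J} — 7 equivalence classes.
R and P lie in the same block of the stable partition, so they are equivalent — no string distinguishes them.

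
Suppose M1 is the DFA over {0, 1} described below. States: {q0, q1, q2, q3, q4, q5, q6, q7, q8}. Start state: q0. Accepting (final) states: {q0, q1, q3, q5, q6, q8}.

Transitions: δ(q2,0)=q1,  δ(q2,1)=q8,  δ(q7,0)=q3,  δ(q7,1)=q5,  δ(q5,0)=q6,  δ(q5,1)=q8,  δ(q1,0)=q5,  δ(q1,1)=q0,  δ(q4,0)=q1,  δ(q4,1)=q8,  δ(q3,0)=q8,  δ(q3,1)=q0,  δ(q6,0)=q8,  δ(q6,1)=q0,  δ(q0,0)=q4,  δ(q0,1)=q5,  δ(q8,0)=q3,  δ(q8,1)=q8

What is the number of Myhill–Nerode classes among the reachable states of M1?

Reachable states from the start: {q0,q1,q3,q4,q5,q6,q8}. Unreachable: {q2,q7} — drop them.
Initial partition by acceptance: {q0,q1,q3,q5,q6,q8} | {q4}.
Refine {q0,q1,q3,q5,q6,q8} on symbol 0: members go to different blocks, giving {q1,q3,q5,q6,q8} and {q0}.
Split {q1,q3,q5,q6,q8} by δ(·,1) → {q1,q3,q6} and {q5,q8}.
The partition is now stable with 4 blocks: {q1,q3,q6} | {q4} | {q0} | {q5,q8}.

4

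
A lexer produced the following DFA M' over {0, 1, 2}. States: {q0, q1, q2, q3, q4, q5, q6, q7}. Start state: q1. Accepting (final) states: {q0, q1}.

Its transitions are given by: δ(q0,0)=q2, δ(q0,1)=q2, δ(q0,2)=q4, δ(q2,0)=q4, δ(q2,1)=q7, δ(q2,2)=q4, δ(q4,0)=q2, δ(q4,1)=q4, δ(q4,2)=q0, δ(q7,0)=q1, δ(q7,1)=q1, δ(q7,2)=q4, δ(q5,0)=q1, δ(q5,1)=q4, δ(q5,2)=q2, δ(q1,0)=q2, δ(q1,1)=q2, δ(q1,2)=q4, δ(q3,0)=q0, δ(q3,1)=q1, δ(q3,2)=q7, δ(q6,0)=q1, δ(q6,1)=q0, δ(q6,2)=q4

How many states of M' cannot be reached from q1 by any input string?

Starting at q1 and following transitions, the reachable set is {q0, q1, q2, q4, q7}. That leaves q3, q5, q6 unreachable — 3 in total.

3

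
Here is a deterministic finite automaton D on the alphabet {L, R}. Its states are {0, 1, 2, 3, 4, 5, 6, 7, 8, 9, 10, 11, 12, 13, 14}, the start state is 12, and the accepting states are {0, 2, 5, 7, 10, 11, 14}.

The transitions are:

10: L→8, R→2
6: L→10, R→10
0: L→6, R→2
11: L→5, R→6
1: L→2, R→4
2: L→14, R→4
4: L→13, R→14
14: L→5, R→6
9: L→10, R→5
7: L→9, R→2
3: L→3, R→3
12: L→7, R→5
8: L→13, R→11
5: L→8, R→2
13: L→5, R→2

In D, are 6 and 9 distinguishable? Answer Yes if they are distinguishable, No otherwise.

Reachable states from the start: {2,4,5,6,7,8,9,10,11,12,13,14}. Unreachable: {0,1,3} — drop them.
Start with accepting vs non-accepting: {2,5,7,10,11,14} | {4,6,8,9,12,13}.
On input L, block {2,5,7,10,11,14} splits into {2,11,14} and {5,7,10}.
Refine {2,11,14} on symbol L: members go to different blocks, giving {11,14} and {2}.
On input L, block {4,6,8,9,12,13} splits into {6,9,12,13} and {4,8}.
Split {6,9,12,13} by δ(·,R) → {6,9,12} and {13}.
Split {5,7,10} by δ(·,L) → {5,10} and {7}.
Refine {6,9,12} on symbol L: members go to different blocks, giving {6,9} and {12}.
The partition is now stable with 8 blocks: {11,14} | {6,9} | {5,10} | {2} | {4,8} | {13} | {7} | {12}.
6 and 9 lie in the same block of the stable partition, so they are equivalent — no string distinguishes them.

No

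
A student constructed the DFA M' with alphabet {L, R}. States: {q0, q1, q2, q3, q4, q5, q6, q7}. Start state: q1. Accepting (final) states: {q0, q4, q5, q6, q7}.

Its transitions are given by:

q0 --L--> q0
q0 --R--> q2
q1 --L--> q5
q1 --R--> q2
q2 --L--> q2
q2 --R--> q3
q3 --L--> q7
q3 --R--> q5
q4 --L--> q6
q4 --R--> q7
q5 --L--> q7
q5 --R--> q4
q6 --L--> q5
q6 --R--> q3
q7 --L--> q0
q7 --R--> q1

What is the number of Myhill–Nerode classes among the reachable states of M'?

8

Initial partition by acceptance: {q0,q4,q5,q6,q7} | {q1,q2,q3}.
Split {q0,q4,q5,q6,q7} by δ(·,R) → {q0,q6,q7} and {q4,q5}.
Refine {q0,q6,q7} on symbol L: members go to different blocks, giving {q0,q7} and {q6}.
Refine {q1,q2,q3} on symbol L: members go to different blocks, giving {q1} and {q2} and {q3}.
Refine {q0,q7} on symbol R: members go to different blocks, giving {q0} and {q7}.
On input L, block {q4,q5} splits into {q4} and {q5}.
No further refinement is possible. Final partition (8 blocks): {q0} | {q1} | {q4} | {q6} | {q2} | {q3} | {q7} | {q5}.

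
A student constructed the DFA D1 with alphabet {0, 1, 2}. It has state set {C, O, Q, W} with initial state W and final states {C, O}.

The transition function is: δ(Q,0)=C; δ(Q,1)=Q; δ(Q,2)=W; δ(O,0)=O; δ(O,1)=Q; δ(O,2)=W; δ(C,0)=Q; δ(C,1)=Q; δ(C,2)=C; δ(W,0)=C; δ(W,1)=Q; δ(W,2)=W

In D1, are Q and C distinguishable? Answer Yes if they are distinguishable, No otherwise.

Yes

Reachable states from the start: {C,Q,W}. Unreachable: {O} — drop them.
Initial partition by acceptance: {C} | {Q,W}.
Stable partition: {C} | {Q,W} — 2 equivalence classes.
Q and C end up in different blocks, so they are distinguishable. For instance, the string 'ε' is accepted from only C.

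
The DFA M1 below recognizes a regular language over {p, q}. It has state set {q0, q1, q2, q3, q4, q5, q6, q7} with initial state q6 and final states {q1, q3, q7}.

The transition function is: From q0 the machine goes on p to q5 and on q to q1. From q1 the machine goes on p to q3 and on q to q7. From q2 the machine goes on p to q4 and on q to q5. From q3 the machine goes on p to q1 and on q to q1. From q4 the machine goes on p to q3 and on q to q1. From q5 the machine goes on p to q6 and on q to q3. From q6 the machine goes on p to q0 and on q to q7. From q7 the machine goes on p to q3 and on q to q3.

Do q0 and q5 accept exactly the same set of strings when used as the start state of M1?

Yes

States {q2,q4} cannot be reached from the start state, so discard them.
P0 = {q1,q3,q7} | {q0,q5,q6}.
No further refinement is possible. Final partition (2 blocks): {q1,q3,q7} | {q0,q5,q6}.
q0 and q5 lie in the same block of the stable partition, so they are equivalent — no string distinguishes them.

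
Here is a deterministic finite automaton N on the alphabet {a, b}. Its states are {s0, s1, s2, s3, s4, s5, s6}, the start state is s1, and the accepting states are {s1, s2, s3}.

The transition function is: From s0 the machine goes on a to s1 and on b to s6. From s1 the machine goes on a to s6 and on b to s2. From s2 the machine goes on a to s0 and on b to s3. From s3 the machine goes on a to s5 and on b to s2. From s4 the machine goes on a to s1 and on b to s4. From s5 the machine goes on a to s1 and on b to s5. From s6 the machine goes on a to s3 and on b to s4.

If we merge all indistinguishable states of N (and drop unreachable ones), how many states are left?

2

Every state is reachable, so we keep all 7.
P0 = {s1,s2,s3} | {s0,s4,s5,s6}.
Stable partition: {s1,s2,s3} | {s0,s4,s5,s6} — 2 equivalence classes.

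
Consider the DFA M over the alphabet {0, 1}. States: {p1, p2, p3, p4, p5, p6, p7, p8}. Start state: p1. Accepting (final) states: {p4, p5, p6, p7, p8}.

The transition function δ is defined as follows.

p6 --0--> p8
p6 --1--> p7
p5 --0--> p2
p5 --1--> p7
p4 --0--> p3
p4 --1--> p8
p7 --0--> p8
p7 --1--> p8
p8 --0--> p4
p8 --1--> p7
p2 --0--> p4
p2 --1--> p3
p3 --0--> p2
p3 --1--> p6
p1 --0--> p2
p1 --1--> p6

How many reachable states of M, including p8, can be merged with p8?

1

States {p5} cannot be reached from the start state, so discard them.
Start with accepting vs non-accepting: {p4,p6,p7,p8} | {p1,p2,p3}.
Refine {p4,p6,p7,p8} on symbol 0: members go to different blocks, giving {p6,p7,p8} and {p4}.
Split {p6,p7,p8} by δ(·,0) → {p6,p7} and {p8}.
On input 1, block {p6,p7} splits into {p6} and {p7}.
On input 0, block {p1,p2,p3} splits into {p1,p3} and {p2}.
Stable partition: {p6} | {p1,p3} | {p4} | {p8} | {p7} | {p2} — 6 equivalence classes.
The equivalence class containing p8 is {p8}, of size 1.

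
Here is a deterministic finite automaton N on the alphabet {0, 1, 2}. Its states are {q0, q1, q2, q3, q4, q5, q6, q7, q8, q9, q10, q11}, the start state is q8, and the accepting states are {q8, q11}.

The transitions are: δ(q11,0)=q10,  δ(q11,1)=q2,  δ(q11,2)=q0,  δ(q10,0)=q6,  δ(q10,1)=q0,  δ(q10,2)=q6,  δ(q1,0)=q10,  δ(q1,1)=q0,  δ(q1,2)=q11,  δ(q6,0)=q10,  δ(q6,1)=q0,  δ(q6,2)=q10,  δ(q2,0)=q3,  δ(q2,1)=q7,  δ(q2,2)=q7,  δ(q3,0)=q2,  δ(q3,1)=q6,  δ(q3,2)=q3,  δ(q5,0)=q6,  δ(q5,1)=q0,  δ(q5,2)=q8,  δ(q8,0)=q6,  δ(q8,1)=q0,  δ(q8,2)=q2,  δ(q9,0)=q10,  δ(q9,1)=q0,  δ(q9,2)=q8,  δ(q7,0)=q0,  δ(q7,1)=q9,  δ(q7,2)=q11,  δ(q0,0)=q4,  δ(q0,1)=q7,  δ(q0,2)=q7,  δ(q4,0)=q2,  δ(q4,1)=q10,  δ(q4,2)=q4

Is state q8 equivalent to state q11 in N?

Yes

States {q1,q5} cannot be reached from the start state, so discard them.
P0 = {q8,q11} | {q0,q2,q3,q4,q6,q7,q9,q10}.
Split {q0,q2,q3,q4,q6,q7,q9,q10} by δ(·,2) → {q0,q2,q3,q4,q6,q10} and {q7,q9}.
Split {q0,q2,q3,q4,q6,q10} by δ(·,1) → {q3,q4,q6,q10} and {q0,q2}.
On input 0, block {q3,q4,q6,q10} splits into {q3,q4} and {q6,q10}.
Split {q7,q9} by δ(·,0) → {q7} and {q9}.
Stable partition: {q8,q11} | {q3,q4} | {q7} | {q0,q2} | {q6,q10} | {q9} — 6 equivalence classes.
q8 and q11 lie in the same block of the stable partition, so they are equivalent — no string distinguishes them.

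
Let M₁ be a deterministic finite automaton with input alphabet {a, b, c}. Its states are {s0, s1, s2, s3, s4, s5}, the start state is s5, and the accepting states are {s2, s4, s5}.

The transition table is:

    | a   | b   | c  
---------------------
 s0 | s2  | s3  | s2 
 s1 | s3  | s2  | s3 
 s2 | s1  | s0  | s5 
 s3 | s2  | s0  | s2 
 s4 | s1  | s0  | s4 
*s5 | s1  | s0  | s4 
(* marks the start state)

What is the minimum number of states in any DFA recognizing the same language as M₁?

All states are reachable from the start state.
Start with accepting vs non-accepting: {s2,s4,s5} | {s0,s1,s3}.
Refine {s0,s1,s3} on symbol a: members go to different blocks, giving {s0,s3} and {s1}.
No further refinement is possible. Final partition (3 blocks): {s2,s4,s5} | {s0,s3} | {s1}.

3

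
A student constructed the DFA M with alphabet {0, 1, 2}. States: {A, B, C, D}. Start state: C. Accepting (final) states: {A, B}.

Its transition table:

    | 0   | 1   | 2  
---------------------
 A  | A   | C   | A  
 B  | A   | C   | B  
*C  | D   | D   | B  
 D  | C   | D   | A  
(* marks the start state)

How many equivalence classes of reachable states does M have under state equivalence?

Initial partition by acceptance: {A,B} | {C,D}.
Stable partition: {A,B} | {C,D} — 2 equivalence classes.

2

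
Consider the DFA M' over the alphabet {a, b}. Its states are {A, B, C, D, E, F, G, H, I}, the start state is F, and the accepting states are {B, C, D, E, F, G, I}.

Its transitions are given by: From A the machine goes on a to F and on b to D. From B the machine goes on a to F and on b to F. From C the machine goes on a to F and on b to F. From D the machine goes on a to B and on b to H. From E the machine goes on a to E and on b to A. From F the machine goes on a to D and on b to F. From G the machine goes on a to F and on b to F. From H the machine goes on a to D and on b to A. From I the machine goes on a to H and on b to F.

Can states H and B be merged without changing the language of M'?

Reachable states from the start: {A,B,D,F,H}. Unreachable: {C,E,G,I} — drop them.
Start with accepting vs non-accepting: {B,D,F} | {A,H}.
Refine {B,D,F} on symbol b: members go to different blocks, giving {B,F} and {D}.
Split {B,F} by δ(·,a) → {B} and {F}.
Split {A,H} by δ(·,a) → {A} and {H}.
No further refinement is possible. Final partition (5 blocks): {B} | {A} | {D} | {F} | {H}.
H and B end up in different blocks, so they are distinguishable. For instance, the string 'ε' is accepted from only B.

No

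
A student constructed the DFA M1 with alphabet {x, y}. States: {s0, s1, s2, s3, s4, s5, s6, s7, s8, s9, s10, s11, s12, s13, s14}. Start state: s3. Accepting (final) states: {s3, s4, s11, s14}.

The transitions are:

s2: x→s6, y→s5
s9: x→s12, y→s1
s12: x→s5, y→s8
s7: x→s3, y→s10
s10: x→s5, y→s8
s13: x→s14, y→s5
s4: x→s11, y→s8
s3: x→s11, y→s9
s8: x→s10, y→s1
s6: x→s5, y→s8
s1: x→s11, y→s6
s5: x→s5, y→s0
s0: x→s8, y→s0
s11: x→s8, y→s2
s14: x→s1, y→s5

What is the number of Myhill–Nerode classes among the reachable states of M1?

States {s4,s7,s13,s14} cannot be reached from the start state, so discard them.
P0 = {s3,s11} | {s0,s1,s2,s5,s6,s8,s9,s10,s12}.
On input x, block {s3,s11} splits into {s3} and {s11}.
Split {s0,s1,s2,s5,s6,s8,s9,s10,s12} by δ(·,x) → {s0,s2,s5,s6,s8,s9,s10,s12} and {s1}.
Refine {s0,s2,s5,s6,s8,s9,s10,s12} on symbol y: members go to different blocks, giving {s0,s2,s5,s6,s10,s12} and {s8,s9}.
On input x, block {s0,s2,s5,s6,s10,s12} splits into {s2,s5,s6,s10,s12} and {s0}.
Split {s2,s5,s6,s10,s12} by δ(·,y) → {s6,s10,s12} and {s2} and {s5}.
No further refinement is possible. Final partition (8 blocks): {s3} | {s6,s10,s12} | {s11} | {s1} | {s8,s9} | {s0} | {s2} | {s5}.

8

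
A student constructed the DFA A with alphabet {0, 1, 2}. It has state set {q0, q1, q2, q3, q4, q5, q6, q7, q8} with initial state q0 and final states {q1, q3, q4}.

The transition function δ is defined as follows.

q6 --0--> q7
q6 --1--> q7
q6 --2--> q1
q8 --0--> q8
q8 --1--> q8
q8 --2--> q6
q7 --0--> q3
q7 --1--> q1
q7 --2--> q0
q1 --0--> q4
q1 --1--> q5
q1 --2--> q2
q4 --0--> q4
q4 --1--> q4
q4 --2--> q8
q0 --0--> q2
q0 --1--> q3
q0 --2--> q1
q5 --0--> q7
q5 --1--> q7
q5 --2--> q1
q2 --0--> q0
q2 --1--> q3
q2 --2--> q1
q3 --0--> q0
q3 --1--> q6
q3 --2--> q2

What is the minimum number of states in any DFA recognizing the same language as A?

P0 = {q1,q3,q4} | {q0,q2,q5,q6,q7,q8}.
Refine {q1,q3,q4} on symbol 0: members go to different blocks, giving {q1,q4} and {q3}.
On input 1, block {q1,q4} splits into {q1} and {q4}.
Refine {q0,q2,q5,q6,q7,q8} on symbol 0: members go to different blocks, giving {q0,q2,q5,q6,q8} and {q7}.
Split {q0,q2,q5,q6,q8} by δ(·,0) → {q0,q2,q8} and {q5,q6}.
On input 1, block {q0,q2,q8} splits into {q0,q2} and {q8}.
The partition is now stable with 7 blocks: {q1} | {q0,q2} | {q3} | {q4} | {q7} | {q5,q6} | {q8}.

7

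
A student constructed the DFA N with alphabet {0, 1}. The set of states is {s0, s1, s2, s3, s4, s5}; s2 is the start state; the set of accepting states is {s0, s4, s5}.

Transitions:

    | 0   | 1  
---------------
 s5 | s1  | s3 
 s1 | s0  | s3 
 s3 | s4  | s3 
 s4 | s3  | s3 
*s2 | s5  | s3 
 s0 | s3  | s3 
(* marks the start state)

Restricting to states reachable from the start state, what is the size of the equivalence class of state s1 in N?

3

All states are reachable from the start state.
Start with accepting vs non-accepting: {s0,s4,s5} | {s1,s2,s3}.
Stable partition: {s0,s4,s5} | {s1,s2,s3} — 2 equivalence classes.
State s1 belongs to the block {s1,s2,s3}, which has 3 states.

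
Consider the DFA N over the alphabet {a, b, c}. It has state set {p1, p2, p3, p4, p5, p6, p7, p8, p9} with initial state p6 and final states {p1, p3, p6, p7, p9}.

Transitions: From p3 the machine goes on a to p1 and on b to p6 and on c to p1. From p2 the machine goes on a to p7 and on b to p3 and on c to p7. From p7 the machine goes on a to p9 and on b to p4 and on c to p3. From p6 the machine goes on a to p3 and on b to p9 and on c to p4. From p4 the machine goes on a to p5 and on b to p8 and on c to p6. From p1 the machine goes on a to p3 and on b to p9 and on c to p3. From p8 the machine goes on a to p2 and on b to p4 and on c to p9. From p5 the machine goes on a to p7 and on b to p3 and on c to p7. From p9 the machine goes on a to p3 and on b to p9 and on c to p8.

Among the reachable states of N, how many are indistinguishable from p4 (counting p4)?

All states are reachable from the start state.
P0 = {p1,p3,p6,p7,p9} | {p2,p4,p5,p8}.
On input b, block {p1,p3,p6,p7,p9} splits into {p1,p3,p6,p9} and {p7}.
Refine {p1,p3,p6,p9} on symbol c: members go to different blocks, giving {p1,p3} and {p6,p9}.
Refine {p2,p4,p5,p8} on symbol a: members go to different blocks, giving {p2,p5} and {p4,p8}.
The partition is now stable with 5 blocks: {p1,p3} | {p2,p5} | {p7} | {p6,p9} | {p4,p8}.
State p4 belongs to the block {p4,p8}, which has 2 states.

2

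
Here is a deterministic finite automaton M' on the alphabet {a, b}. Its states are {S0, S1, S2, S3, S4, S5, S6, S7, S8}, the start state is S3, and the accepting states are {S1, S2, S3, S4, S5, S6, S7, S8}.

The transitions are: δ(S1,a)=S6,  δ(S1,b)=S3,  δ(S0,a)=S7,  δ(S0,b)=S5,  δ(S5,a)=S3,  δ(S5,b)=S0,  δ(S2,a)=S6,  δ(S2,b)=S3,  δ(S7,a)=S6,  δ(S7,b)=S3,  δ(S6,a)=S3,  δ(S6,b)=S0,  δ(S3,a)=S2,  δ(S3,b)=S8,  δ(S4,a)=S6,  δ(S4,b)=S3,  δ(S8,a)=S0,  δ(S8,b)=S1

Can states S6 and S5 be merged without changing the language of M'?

Yes

First remove the unreachable states {S4}; 8 states remain.
Initial partition by acceptance: {S1,S2,S3,S5,S6,S7,S8} | {S0}.
On input a, block {S1,S2,S3,S5,S6,S7,S8} splits into {S1,S2,S3,S5,S6,S7} and {S8}.
Refine {S1,S2,S3,S5,S6,S7} on symbol b: members go to different blocks, giving {S1,S2,S7} and {S5,S6} and {S3}.
No further refinement is possible. Final partition (5 blocks): {S1,S2,S7} | {S0} | {S8} | {S5,S6} | {S3}.
S6 and S5 lie in the same block of the stable partition, so they are equivalent — no string distinguishes them.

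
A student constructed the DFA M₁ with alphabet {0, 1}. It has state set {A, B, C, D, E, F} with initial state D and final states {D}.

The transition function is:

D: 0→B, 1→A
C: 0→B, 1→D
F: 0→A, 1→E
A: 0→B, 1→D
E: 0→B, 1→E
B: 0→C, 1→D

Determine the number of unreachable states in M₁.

2

No path from D leads to E, F; the other 4 states are all reachable.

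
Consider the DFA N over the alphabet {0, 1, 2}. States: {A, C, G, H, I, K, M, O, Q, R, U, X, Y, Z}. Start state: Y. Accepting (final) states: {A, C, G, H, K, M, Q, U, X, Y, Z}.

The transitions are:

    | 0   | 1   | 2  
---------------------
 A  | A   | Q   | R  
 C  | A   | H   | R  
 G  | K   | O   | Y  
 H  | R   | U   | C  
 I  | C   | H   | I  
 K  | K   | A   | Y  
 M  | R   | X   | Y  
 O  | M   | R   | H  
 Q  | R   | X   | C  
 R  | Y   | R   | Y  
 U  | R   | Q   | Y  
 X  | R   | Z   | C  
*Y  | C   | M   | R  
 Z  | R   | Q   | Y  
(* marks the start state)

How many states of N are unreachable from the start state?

No path from Y leads to G, I, K, O; the other 10 states are all reachable.

4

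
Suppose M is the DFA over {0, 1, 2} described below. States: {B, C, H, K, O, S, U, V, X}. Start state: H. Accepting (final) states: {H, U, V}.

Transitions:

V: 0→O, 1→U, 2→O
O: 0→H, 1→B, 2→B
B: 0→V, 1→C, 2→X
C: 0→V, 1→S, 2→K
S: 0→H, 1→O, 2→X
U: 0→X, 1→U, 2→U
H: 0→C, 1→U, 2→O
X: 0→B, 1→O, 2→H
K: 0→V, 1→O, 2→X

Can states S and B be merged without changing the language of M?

Yes

All states are reachable from the start state.
P0 = {H,U,V} | {B,C,K,O,S,X}.
On input 2, block {H,U,V} splits into {H,V} and {U}.
Split {B,C,K,O,S,X} by δ(·,0) → {B,C,K,O,S} and {X}.
Split {B,C,K,O,S} by δ(·,2) → {B,K,S} and {C,O}.
The partition is now stable with 5 blocks: {H,V} | {B,K,S} | {U} | {X} | {C,O}.
S and B lie in the same block of the stable partition, so they are equivalent — no string distinguishes them.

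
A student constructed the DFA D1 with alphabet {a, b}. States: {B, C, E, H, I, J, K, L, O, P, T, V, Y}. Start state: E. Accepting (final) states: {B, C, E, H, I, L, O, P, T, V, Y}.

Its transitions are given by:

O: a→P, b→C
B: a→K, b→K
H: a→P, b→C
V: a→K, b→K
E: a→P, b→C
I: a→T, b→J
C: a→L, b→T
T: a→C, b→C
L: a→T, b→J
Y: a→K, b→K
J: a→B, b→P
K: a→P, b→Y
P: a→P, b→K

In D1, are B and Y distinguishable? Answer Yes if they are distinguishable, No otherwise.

No

States {H,I,O,V} cannot be reached from the start state, so discard them.
Initial partition by acceptance: {B,C,E,L,P,T,Y} | {J,K}.
Split {B,C,E,L,P,T,Y} by δ(·,a) → {C,E,L,P,T} and {B,Y}.
Split {C,E,L,P,T} by δ(·,b) → {C,E,T} and {L,P}.
Refine {C,E,T} on symbol a: members go to different blocks, giving {C,E} and {T}.
Refine {C,E} on symbol b: members go to different blocks, giving {C} and {E}.
Refine {J,K} on symbol a: members go to different blocks, giving {K} and {J}.
On input a, block {L,P} splits into {L} and {P}.
Stable partition: {C} | {K} | {B,Y} | {L} | {T} | {E} | {J} | {P} — 8 equivalence classes.
B and Y lie in the same block of the stable partition, so they are equivalent — no string distinguishes them.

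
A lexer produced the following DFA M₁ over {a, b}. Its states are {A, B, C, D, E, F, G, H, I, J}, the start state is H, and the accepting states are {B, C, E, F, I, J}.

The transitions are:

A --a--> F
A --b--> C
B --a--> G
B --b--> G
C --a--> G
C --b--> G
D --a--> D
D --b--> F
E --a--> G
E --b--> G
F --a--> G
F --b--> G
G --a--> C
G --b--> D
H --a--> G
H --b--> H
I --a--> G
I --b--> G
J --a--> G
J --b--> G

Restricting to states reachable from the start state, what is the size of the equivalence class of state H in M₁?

1

First remove the unreachable states {A,B,E,I,J}; 5 states remain.
Initial partition by acceptance: {C,F} | {D,G,H}.
Split {D,G,H} by δ(·,a) → {D,H} and {G}.
Refine {D,H} on symbol a: members go to different blocks, giving {D} and {H}.
The partition is now stable with 4 blocks: {C,F} | {D} | {G} | {H}.
State H belongs to the block {H}, which has 1 states.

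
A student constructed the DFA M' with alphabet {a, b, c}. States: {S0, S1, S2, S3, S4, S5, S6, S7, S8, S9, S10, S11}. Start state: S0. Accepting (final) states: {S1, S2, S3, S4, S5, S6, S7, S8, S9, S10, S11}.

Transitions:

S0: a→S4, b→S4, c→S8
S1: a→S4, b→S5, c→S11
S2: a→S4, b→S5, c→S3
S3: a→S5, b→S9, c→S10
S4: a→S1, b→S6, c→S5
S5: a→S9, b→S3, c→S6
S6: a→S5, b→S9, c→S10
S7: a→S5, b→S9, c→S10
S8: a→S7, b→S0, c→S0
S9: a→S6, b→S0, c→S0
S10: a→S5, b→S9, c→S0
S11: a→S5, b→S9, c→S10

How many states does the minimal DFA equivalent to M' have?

States {S2} cannot be reached from the start state, so discard them.
Start with accepting vs non-accepting: {S1,S3,S4,S5,S6,S7,S8,S9,S10,S11} | {S0}.
Refine {S1,S3,S4,S5,S6,S7,S8,S9,S10,S11} on symbol b: members go to different blocks, giving {S1,S3,S4,S5,S6,S7,S10,S11} and {S8,S9}.
Refine {S1,S3,S4,S5,S6,S7,S10,S11} on symbol a: members go to different blocks, giving {S1,S3,S4,S6,S7,S10,S11} and {S5}.
On input a, block {S1,S3,S4,S6,S7,S10,S11} splits into {S3,S6,S7,S10,S11} and {S1,S4}.
Split {S3,S6,S7,S10,S11} by δ(·,c) → {S3,S6,S7,S11} and {S10}.
On input b, block {S1,S4} splits into {S1} and {S4}.
The partition is now stable with 7 blocks: {S3,S6,S7,S11} | {S0} | {S8,S9} | {S5} | {S1} | {S10} | {S4}.

7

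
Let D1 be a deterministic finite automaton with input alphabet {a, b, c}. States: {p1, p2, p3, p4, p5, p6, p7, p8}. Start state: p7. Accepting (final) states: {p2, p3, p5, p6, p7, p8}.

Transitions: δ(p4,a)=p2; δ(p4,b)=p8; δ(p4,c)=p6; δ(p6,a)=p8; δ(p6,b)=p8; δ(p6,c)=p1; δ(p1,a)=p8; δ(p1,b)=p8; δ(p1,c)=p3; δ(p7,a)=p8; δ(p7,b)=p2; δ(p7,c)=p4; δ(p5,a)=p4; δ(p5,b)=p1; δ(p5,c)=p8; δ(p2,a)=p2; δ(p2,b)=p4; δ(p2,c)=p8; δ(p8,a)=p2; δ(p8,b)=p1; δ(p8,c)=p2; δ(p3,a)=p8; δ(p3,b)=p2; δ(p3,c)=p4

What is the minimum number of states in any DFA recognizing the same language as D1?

3

First remove the unreachable states {p5}; 7 states remain.
Initial partition by acceptance: {p2,p3,p6,p7,p8} | {p1,p4}.
Refine {p2,p3,p6,p7,p8} on symbol b: members go to different blocks, giving {p3,p6,p7} and {p2,p8}.
No further refinement is possible. Final partition (3 blocks): {p3,p6,p7} | {p1,p4} | {p2,p8}.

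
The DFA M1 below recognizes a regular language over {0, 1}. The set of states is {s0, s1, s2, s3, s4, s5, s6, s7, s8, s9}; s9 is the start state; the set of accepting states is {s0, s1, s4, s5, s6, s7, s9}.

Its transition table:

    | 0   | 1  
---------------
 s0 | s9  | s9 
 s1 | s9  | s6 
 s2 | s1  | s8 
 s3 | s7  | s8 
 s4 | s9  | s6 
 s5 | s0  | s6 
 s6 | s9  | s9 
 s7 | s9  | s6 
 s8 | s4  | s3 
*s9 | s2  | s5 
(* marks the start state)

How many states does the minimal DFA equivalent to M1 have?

All states are reachable from the start state.
Initial partition by acceptance: {s0,s1,s4,s5,s6,s7,s9} | {s2,s3,s8}.
On input 0, block {s0,s1,s4,s5,s6,s7,s9} splits into {s0,s1,s4,s5,s6,s7} and {s9}.
Refine {s0,s1,s4,s5,s6,s7} on symbol 0: members go to different blocks, giving {s0,s1,s4,s6,s7} and {s5}.
Refine {s0,s1,s4,s6,s7} on symbol 1: members go to different blocks, giving {s1,s4,s7} and {s0,s6}.
Stable partition: {s1,s4,s7} | {s2,s3,s8} | {s9} | {s5} | {s0,s6} — 5 equivalence classes.

5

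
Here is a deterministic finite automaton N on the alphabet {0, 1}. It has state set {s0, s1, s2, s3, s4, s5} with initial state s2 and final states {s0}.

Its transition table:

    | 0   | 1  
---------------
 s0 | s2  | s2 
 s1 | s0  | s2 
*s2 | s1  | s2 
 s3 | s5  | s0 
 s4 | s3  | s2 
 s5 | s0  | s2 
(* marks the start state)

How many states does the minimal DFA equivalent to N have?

States {s3,s4,s5} cannot be reached from the start state, so discard them.
P0 = {s0} | {s1,s2}.
Refine {s1,s2} on symbol 0: members go to different blocks, giving {s1} and {s2}.
The partition is now stable with 3 blocks: {s0} | {s1} | {s2}.

3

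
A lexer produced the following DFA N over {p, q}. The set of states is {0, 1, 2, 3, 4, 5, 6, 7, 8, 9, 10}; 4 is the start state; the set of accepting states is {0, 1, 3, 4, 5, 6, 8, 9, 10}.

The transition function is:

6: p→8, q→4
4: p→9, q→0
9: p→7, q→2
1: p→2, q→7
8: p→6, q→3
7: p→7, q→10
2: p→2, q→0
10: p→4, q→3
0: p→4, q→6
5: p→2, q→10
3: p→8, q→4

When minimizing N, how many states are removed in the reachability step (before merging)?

2

No path from 4 leads to 1, 5; the other 9 states are all reachable.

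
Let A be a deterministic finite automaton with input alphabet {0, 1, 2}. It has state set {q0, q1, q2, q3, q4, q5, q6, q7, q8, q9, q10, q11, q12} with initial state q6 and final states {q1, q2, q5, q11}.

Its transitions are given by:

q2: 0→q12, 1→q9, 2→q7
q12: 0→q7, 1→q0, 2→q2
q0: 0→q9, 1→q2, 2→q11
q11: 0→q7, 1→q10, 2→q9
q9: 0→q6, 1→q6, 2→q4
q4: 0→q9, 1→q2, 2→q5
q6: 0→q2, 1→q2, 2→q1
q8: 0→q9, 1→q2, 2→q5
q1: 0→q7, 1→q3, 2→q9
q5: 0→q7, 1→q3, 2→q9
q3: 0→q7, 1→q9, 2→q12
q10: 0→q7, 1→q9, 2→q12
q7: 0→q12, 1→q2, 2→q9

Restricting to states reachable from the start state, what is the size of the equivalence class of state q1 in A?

Reachable states from the start: {q0,q1,q2,q3,q4,q5,q6,q7,q9,q10,q11,q12}. Unreachable: {q8} — drop them.
P0 = {q1,q2,q5,q11} | {q0,q3,q4,q6,q7,q9,q10,q12}.
Refine {q0,q3,q4,q6,q7,q9,q10,q12} on symbol 0: members go to different blocks, giving {q0,q3,q4,q7,q9,q10,q12} and {q6}.
On input 0, block {q0,q3,q4,q7,q9,q10,q12} splits into {q0,q3,q4,q7,q10,q12} and {q9}.
Split {q1,q2,q5,q11} by δ(·,1) → {q1,q5,q11} and {q2}.
On input 0, block {q0,q3,q4,q7,q10,q12} splits into {q3,q7,q10,q12} and {q0,q4}.
Split {q3,q7,q10,q12} by δ(·,1) → {q3,q10} and {q7} and {q12}.
No further refinement is possible. Final partition (8 blocks): {q1,q5,q11} | {q3,q10} | {q6} | {q9} | {q2} | {q0,q4} | {q7} | {q12}.
The equivalence class containing q1 is {q1,q5,q11}, of size 3.

3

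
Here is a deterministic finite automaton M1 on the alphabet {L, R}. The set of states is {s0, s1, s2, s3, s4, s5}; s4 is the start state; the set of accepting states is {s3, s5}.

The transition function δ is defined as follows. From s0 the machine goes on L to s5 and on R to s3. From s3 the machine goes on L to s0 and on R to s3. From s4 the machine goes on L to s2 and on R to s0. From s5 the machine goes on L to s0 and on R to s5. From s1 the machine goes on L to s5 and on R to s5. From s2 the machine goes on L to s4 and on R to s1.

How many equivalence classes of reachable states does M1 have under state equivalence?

All states are reachable from the start state.
P0 = {s3,s5} | {s0,s1,s2,s4}.
Refine {s0,s1,s2,s4} on symbol L: members go to different blocks, giving {s0,s1} and {s2,s4}.
Stable partition: {s3,s5} | {s0,s1} | {s2,s4} — 3 equivalence classes.

3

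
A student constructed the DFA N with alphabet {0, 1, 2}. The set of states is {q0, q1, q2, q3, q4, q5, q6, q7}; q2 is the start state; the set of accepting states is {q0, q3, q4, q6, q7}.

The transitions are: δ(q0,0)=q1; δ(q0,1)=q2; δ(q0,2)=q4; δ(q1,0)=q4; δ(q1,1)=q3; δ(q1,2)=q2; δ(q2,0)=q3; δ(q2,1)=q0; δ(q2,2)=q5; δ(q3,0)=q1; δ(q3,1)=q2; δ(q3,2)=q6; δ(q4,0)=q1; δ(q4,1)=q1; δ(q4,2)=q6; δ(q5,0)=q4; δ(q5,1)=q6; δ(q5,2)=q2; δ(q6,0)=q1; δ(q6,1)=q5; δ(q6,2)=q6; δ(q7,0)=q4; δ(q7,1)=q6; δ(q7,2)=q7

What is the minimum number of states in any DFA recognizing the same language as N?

2

Reachable states from the start: {q0,q1,q2,q3,q4,q5,q6}. Unreachable: {q7} — drop them.
Initial partition by acceptance: {q0,q3,q4,q6} | {q1,q2,q5}.
The partition is now stable with 2 blocks: {q0,q3,q4,q6} | {q1,q2,q5}.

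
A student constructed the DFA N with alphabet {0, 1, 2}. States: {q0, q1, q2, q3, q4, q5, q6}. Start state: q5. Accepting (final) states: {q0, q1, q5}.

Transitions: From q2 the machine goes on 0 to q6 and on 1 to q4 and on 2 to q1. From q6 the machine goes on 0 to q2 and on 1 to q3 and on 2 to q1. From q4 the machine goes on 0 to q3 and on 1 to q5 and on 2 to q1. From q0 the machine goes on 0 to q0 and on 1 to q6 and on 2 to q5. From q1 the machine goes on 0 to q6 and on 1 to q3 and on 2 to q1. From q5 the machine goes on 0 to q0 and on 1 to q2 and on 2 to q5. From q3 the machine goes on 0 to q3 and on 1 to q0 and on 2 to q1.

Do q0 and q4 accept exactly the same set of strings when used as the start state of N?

Initial partition by acceptance: {q0,q1,q5} | {q2,q3,q4,q6}.
On input 0, block {q0,q1,q5} splits into {q0,q5} and {q1}.
Refine {q2,q3,q4,q6} on symbol 1: members go to different blocks, giving {q2,q6} and {q3,q4}.
No further refinement is possible. Final partition (4 blocks): {q0,q5} | {q2,q6} | {q1} | {q3,q4}.
q0 and q4 end up in different blocks, so they are distinguishable. For instance, the string 'ε' is accepted from only q0.

No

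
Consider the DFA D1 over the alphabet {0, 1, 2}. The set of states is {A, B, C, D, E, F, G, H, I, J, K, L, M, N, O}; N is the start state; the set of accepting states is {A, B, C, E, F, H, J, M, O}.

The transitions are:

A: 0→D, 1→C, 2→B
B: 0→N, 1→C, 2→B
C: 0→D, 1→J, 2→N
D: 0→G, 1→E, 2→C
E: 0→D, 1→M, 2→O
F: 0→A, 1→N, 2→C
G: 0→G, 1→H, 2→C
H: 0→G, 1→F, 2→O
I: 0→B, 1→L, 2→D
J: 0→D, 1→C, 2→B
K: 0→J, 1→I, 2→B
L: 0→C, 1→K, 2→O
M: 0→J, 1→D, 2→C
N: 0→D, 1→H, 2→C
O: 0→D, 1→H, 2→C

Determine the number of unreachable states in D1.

3

BFS from N reaches {A, B, C, D, E, F, G, H, J, M, N, O}; the 3 state(s) I, K, L are never visited.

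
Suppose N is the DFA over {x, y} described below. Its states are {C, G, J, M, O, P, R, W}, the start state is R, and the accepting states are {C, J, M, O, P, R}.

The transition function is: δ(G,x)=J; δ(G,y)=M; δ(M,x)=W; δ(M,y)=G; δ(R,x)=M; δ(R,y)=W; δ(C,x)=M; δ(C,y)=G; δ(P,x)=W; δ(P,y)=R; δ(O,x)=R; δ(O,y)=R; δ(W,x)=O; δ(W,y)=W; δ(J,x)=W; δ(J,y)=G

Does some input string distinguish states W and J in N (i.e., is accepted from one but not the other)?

Yes

States {C,P} cannot be reached from the start state, so discard them.
Start with accepting vs non-accepting: {J,M,O,R} | {G,W}.
Refine {J,M,O,R} on symbol x: members go to different blocks, giving {J,M} and {O,R}.
Refine {G,W} on symbol x: members go to different blocks, giving {W} and {G}.
Split {O,R} by δ(·,x) → {R} and {O}.
The partition is now stable with 5 blocks: {J,M} | {W} | {R} | {G} | {O}.
W and J end up in different blocks, so they are distinguishable. For instance, the string 'ε' is accepted from only J.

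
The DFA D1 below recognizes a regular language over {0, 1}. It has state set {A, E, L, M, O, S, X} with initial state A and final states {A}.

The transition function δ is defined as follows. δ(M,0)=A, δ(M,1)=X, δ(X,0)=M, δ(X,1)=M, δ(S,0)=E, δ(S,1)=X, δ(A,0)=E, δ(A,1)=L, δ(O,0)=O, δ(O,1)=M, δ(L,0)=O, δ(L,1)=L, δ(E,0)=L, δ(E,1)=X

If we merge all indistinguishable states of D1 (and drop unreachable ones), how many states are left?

States {S} cannot be reached from the start state, so discard them.
Start with accepting vs non-accepting: {A} | {E,L,M,O,X}.
Split {E,L,M,O,X} by δ(·,0) → {E,L,O,X} and {M}.
Split {E,L,O,X} by δ(·,0) → {E,L,O} and {X}.
On input 1, block {E,L,O} splits into {L} and {O} and {E}.
No further refinement is possible. Final partition (6 blocks): {A} | {L} | {M} | {X} | {O} | {E}.

6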